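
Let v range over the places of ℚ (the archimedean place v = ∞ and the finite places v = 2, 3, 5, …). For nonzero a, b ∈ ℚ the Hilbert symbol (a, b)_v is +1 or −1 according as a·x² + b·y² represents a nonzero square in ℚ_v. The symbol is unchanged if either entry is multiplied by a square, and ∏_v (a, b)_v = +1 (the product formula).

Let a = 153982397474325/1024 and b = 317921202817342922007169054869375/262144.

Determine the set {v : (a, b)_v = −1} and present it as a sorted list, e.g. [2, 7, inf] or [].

Mod squares: a ≡ 6559693, b ≡ 430559. Check v ∈ {∞, 2, 3, 5, 7, 17, 19, 31, 37, 43}.
v=7: a=7^1·(≡1), b=7^2·(≡5) mod 7; (1|7)=+1, (5|7)=-1; (−1)^{1·2·3}·(+1)^2·(-1)^1 = -1.
v=∞: 6559693 > 0 and 430559 > 0  ⇒  (a,b)_∞ = +1.
v=43: a=43^1·(≡39), b=43^3·(≡30) mod 43; (39|43)=-1, (30|43)=-1; (−1)^{1·3·21}·(-1)^3·(-1)^1 = -1.
v=19: a=19^3·(≡7), b=19^7·(≡14) mod 19; (7|19)=+1, (14|19)=-1; (−1)^{3·7·9}·(+1)^7·(-1)^3 = +1.
v=5: a=5^2·(≡2), b=5^4·(≡4) mod 5; (2|5)=-1, (4|5)=+1; (−1)^{2·4·2}·(-1)^4·(+1)^2 = +1.
v=2: v_2(a)=-10, v_2(b)=-18; units ≡ 5, 7 (mod 8); ε·ε+αω+βω = 0·1+-10·0+-18·1 ≡ 0  ⇒  (a,b)_2 = +1.
v=31: a=31^1·(≡5), b=31^3·(≡28) mod 31; (5|31)=+1, (28|31)=+1; (−1)^{1·3·15}·(+1)^3·(+1)^1 = -1.
v=3: a=3^2·(≡1), b=3^6·(≡2) mod 3; (1|3)=+1, (2|3)=-1; (−1)^{2·6·1}·(+1)^6·(-1)^2 = +1.
v=37: a=37^1·(≡5), b=37^2·(≡33) mod 37; (5|37)=-1, (33|37)=+1; (−1)^{1·2·18}·(-1)^2·(+1)^1 = +1.
v=17: a=17^2·(≡3), b=17^3·(≡14) mod 17; (3|17)=-1, (14|17)=-1; (−1)^{2·3·8}·(-1)^3·(-1)^2 = -1.
(6559693, 430559 / ℚ) ramifies at {7, 17, 31, 43}: a division algebra.

[7, 17, 31, 43]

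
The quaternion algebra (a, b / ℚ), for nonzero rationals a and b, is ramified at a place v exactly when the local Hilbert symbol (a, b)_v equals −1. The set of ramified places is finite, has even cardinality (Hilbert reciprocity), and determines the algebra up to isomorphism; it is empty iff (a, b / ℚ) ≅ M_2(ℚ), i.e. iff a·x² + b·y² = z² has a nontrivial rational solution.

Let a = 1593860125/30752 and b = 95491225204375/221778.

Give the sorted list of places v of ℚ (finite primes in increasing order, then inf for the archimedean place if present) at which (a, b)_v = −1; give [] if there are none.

[2, 11]

(a, b) ≡ (2090, 494) mod (ℚ^×)²; places V = {2, 3, 5, 7, 11, 13, 17, 19, 31, 37, ∞}.
(a,b)_11: α=1, u≡9; β=2, v≡2 (mod 11); (9|11)=+1, (2|11)=-1; sign (−1)^0·+1^2·-1^1 = -1.
(a,b)_2: α=-5, β=-1; u≡5, v≡7 (mod 8); ε(u)ε(v)=0·1, αω(v)=-5·0, βω(u)=-1·1; sum ≡ 1  ⇒  -1.
(a,b)_7: α=0, u≡4; β=2, v≡2 (mod 7); (4|7)=+1, (2|7)=+1; sign (−1)^0·+1^2·+1^0 = +1.
(a,b)_17: α=0, u≡1; β=2, v≡9 (mod 17); (1|17)=+1, (9|17)=+1; sign (−1)^0·+1^2·+1^0 = +1.
(a,b)_∞: sgn(2090)=+, sgn(494)=+, so +1.
(a,b)_31: α=-2, u≡23; β=0, v≡15 (mod 31); (23|31)=-1, (15|31)=-1; sign (−1)^0·-1^0·-1^-2 = +1.
(a,b)_13: α=2, u≡4; β=1, v≡1 (mod 13); (4|13)=+1, (1|13)=+1; sign (−1)^0·+1^1·+1^2 = +1.
(a,b)_3: α=0, u≡2; β=-4, v≡2 (mod 3); (2|3)=-1, (2|3)=-1; sign (−1)^0·-1^-4·-1^0 = +1.
(a,b)_19: α=3, u≡10; β=3, v≡1 (mod 19); (10|19)=-1, (1|19)=+1; sign (−1)^1·-1^3·+1^3 = +1.
(a,b)_5: α=3, u≡3; β=4, v≡4 (mod 5); (3|5)=-1, (4|5)=+1; sign (−1)^0·-1^4·+1^3 = +1.
(a,b)_37: α=0, u≡5; β=-2, v≡20 (mod 37); (5|37)=-1, (20|37)=-1; sign (−1)^0·-1^-2·-1^0 = +1.
Ram(2090, 494) = {2, 11}; no ℚ_2-point on the conic.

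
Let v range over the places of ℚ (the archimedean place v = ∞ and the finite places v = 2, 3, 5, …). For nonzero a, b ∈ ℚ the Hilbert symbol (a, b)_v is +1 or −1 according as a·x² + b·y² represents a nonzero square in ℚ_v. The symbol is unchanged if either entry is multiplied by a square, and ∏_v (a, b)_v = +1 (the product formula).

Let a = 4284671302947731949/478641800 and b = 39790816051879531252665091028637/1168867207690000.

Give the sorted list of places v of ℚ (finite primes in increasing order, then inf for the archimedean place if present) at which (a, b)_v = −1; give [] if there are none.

[2, 11, 19, 29]

Mod squares: a ≡ 497002, b ≡ 3813. Check v ∈ {∞, 2, 3, 5, 7, 11, 13, 17, 19, 29, 31, 41}.
v=13: a=13^-2·(≡12), b=13^-4·(≡9) mod 13; (12|13)=+1, (9|13)=+1; (−1)^{-2·-4·6}·(+1)^-4·(+1)^-2 = +1.
v=31: a=31^2·(≡9), b=31^3·(≡22) mod 31; (9|31)=+1, (22|31)=-1; (−1)^{2·3·15}·(+1)^3·(-1)^2 = +1.
v=19: a=19^1·(≡8), b=19^2·(≡18) mod 19; (8|19)=-1, (18|19)=-1; (−1)^{1·2·9}·(-1)^2·(-1)^1 = -1.
v=3: a=3^6·(≡1), b=3^11·(≡2) mod 3; (1|3)=+1, (2|3)=-1; (−1)^{6·11·1}·(+1)^11·(-1)^6 = +1.
v=29: a=29^1·(≡9), b=29^2·(≡18) mod 29; (9|29)=+1, (18|29)=-1; (−1)^{1·2·14}·(+1)^2·(-1)^1 = -1.
v=5: a=5^-2·(≡2), b=5^-4·(≡3) mod 5; (2|5)=-1, (3|5)=-1; (−1)^{-2·-4·2}·(-1)^-4·(-1)^-2 = +1.
v=11: a=11^5·(≡5), b=11^8·(≡7) mod 11; (5|11)=+1, (7|11)=-1; (−1)^{5·8·5}·(+1)^8·(-1)^5 = -1.
v=∞: 497002 > 0 and 3813 > 0  ⇒  (a,b)_∞ = +1.
v=2: v_2(a)=-3, v_2(b)=-4; units ≡ 5, 5 (mod 8); ε·ε+αω+βω = 0·0+-3·1+-4·1 ≡ 1  ⇒  (a,b)_2 = -1.
v=17: a=17^-2·(≡5), b=17^-4·(≡14) mod 17; (5|17)=-1, (14|17)=-1; (−1)^{-2·-4·8}·(-1)^-4·(-1)^-2 = +1.
v=41: a=41^3·(≡19), b=41^5·(≡34) mod 41; (19|41)=-1, (34|41)=-1; (−1)^{3·5·20}·(-1)^5·(-1)^3 = +1.
v=7: a=7^-2·(≡1), b=7^-2·(≡6) mod 7; (1|7)=+1, (6|7)=-1; (−1)^{-2·-2·3}·(+1)^-2·(-1)^-2 = +1.
|Ram(497002, 3813)| = 4, even; anisotropic at {2, 11, 19, 29}.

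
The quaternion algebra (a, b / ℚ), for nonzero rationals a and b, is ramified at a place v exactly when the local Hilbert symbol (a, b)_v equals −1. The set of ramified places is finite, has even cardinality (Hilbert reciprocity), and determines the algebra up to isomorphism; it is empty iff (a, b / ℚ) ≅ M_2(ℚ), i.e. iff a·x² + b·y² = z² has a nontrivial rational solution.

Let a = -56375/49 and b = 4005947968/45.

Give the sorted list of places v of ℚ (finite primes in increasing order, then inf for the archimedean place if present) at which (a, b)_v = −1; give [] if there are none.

Mod squares: a ≡ -2255, b ≡ 2586485. Check v ∈ {∞, 2, 3, 5, 7, 11, 31, 37, 41}.
v=11: a=11^1·(≡9), b=11^3·(≡7) mod 11; (9|11)=+1, (7|11)=-1; (−1)^{1·3·5}·(+1)^3·(-1)^1 = +1.
v=2: v_2(a)=0, v_2(b)=6; units ≡ 1, 5 (mod 8); ε·ε+αω+βω = 0·0+0·1+6·0 ≡ 0  ⇒  (a,b)_2 = +1.
v=41: a=41^1·(≡28), b=41^1·(≡24) mod 41; (28|41)=-1, (24|41)=-1; (−1)^{1·1·20}·(-1)^1·(-1)^1 = +1.
v=7: a=7^-2·(≡3), b=7^0·(≡5) mod 7; (3|7)=-1, (5|7)=-1; (−1)^{-2·0·3}·(-1)^0·(-1)^-2 = +1.
v=∞: -2255 < 0 and 2586485 > 0  ⇒  (a,b)_∞ = +1.
v=31: a=31^0·(≡18), b=31^1·(≡5) mod 31; (18|31)=+1, (5|31)=+1; (−1)^{0·1·15}·(+1)^1·(+1)^0 = +1.
v=5: a=5^3·(≡1), b=5^-1·(≡2) mod 5; (1|5)=+1, (2|5)=-1; (−1)^{3·-1·2}·(+1)^-1·(-1)^3 = -1.
v=3: a=3^0·(≡1), b=3^-2·(≡2) mod 3; (1|3)=+1, (2|3)=-1; (−1)^{0·-2·1}·(+1)^-2·(-1)^0 = +1.
v=37: a=37^0·(≡35), b=37^1·(≡7) mod 37; (35|37)=-1, (7|37)=+1; (−1)^{0·1·18}·(-1)^1·(+1)^0 = -1.
|Ram(-2255, 2586485)| = 2, even; anisotropic at {5, 37}.

[5, 37]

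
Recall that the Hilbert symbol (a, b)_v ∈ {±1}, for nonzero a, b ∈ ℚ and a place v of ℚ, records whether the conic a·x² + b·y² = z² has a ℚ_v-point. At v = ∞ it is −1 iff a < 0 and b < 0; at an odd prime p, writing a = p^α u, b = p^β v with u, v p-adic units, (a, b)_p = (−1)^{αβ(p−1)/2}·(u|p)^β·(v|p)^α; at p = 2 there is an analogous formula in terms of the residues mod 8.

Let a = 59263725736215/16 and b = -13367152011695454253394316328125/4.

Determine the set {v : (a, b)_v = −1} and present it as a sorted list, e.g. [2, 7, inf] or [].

[2, 5, 11, 13, 17, 37]

(a, b) ≡ (5740735, -66045) mod (ℚ^×)²; places V = {2, 3, 5, 7, 11, 13, 17, 31, 37, ∞}.
(a,b)_17: α=2, u≡14; β=5, v≡2 (mod 17); (14|17)=-1, (2|17)=+1; sign (−1)^0·-1^5·+1^2 = -1.
(a,b)_37: α=1, u≡13; β=3, v≡30 (mod 37); (13|37)=-1, (30|37)=+1; sign (−1)^0·-1^3·+1^1 = -1.
(a,b)_13: α=1, u≡6; β=2, v≡6 (mod 13); (6|13)=-1, (6|13)=-1; sign (−1)^0·-1^2·-1^1 = -1.
(a,b)_7: α=3, u≡6; β=9, v≡2 (mod 7); (6|7)=-1, (2|7)=+1; sign (−1)^1·-1^9·+1^3 = +1.
(a,b)_5: α=1, u≡3; β=7, v≡4 (mod 5); (3|5)=-1, (4|5)=+1; sign (−1)^0·-1^7·+1^1 = -1.
(a,b)_11: α=1, u≡9; β=2, v≡7 (mod 11); (9|11)=+1, (7|11)=-1; sign (−1)^0·+1^2·-1^1 = -1.
(a,b)_31: α=1, u≡23; β=2, v≡7 (mod 31); (23|31)=-1, (7|31)=+1; sign (−1)^0·-1^2·+1^1 = +1.
(a,b)_2: α=-4, β=-2; u≡7, v≡3 (mod 8); ε(u)ε(v)=1·1, αω(v)=-4·1, βω(u)=-2·0; sum ≡ 1  ⇒  -1.
(a,b)_3: α=6, u≡1; β=1, v≡2 (mod 3); (1|3)=+1, (2|3)=-1; sign (−1)^0·+1^1·-1^6 = +1.
(a,b)_∞: sgn(5740735)=+, sgn(-66045)=−, so +1.
(5740735, -66045 / ℚ) ramifies at {2, 5, 11, 13, 17, 37}: a division algebra.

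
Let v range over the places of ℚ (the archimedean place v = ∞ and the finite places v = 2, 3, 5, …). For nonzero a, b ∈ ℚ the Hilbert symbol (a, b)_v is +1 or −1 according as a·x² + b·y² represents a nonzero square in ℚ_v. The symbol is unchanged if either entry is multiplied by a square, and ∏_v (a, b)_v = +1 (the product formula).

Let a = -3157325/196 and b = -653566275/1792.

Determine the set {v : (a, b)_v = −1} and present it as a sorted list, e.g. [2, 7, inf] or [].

[2, 19, 23, inf]

(a, b) ≡ (-437, -133) mod (ℚ^×)²; places V = {2, 3, 5, 7, 17, 19, 23, ∞}.
(a,b)_2: α=-2, β=-8; u≡3, v≡3 (mod 8); ε(u)ε(v)=1·1, αω(v)=-2·1, βω(u)=-8·1; sum ≡ 1  ⇒  -1.
(a,b)_5: α=2, u≡2; β=2, v≡2 (mod 5); (2|5)=-1, (2|5)=-1; sign (−1)^0·-1^2·-1^2 = +1.
(a,b)_7: α=-2, u≡1; β=-1, v≡4 (mod 7); (1|7)=+1, (4|7)=+1; sign (−1)^0·+1^-1·+1^-2 = +1.
(a,b)_17: α=2, u≡12; β=2, v≡5 (mod 17); (12|17)=-1, (5|17)=-1; sign (−1)^0·-1^2·-1^2 = +1.
(a,b)_23: α=1, u≡1; β=2, v≡15 (mod 23); (1|23)=+1, (15|23)=-1; sign (−1)^0·+1^2·-1^1 = -1.
(a,b)_∞: sgn(-437)=−, sgn(-133)=−, so -1.
(a,b)_19: α=1, u≡3; β=1, v≡13 (mod 19); (3|19)=-1, (13|19)=-1; sign (−1)^1·-1^1·-1^1 = -1.
(a,b)_3: α=0, u≡1; β=2, v≡2 (mod 3); (1|3)=+1, (2|3)=-1; sign (−1)^0·+1^2·-1^0 = +1.
|Ram(-437, -133)| = 4, even; anisotropic at {2, 19, 23, ∞}.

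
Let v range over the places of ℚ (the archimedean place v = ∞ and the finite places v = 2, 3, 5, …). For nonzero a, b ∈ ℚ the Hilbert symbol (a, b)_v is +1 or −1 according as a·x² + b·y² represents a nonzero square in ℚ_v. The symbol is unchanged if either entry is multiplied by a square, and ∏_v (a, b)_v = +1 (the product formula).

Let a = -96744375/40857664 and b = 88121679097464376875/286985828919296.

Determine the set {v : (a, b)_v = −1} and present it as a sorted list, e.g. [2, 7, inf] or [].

[3, 13]

(a, b) ≡ (-39, 78) mod (ℚ^×)²; places V = {2, 3, 5, 7, 13, 17, 47, ∞}.
(a,b)_∞: sgn(-39)=−, sgn(78)=+, so +1.
(a,b)_2: α=-6, β=-11; u≡1, v≡7 (mod 8); ε(u)ε(v)=0·1, αω(v)=-6·0, βω(u)=-11·0; sum ≡ 0  ⇒  +1.
(a,b)_47: α=-2, u≡17; β=-6, v≡26 (mod 47); (17|47)=+1, (26|47)=-1; sign (−1)^0·+1^-6·-1^-2 = +1.
(a,b)_5: α=4, u≡1; β=4, v≡3 (mod 5); (1|5)=+1, (3|5)=-1; sign (−1)^0·+1^4·-1^4 = +1.
(a,b)_7: α=2, u≡3; β=6, v≡2 (mod 7); (3|7)=-1, (2|7)=+1; sign (−1)^0·-1^6·+1^2 = +1.
(a,b)_3: α=5, u≡2; β=15, v≡2 (mod 3); (2|3)=-1, (2|3)=-1; sign (−1)^1·-1^15·-1^5 = -1.
(a,b)_17: α=-2, u≡6; β=4, v≡6 (mod 17); (6|17)=-1, (6|17)=-1; sign (−1)^0·-1^4·-1^-2 = +1.
(a,b)_13: α=1, u≡9; β=-1, v≡5 (mod 13); (9|13)=+1, (5|13)=-1; sign (−1)^0·+1^-1·-1^1 = -1.
|Ram(-39, 78)| = 2, even; anisotropic at {3, 13}.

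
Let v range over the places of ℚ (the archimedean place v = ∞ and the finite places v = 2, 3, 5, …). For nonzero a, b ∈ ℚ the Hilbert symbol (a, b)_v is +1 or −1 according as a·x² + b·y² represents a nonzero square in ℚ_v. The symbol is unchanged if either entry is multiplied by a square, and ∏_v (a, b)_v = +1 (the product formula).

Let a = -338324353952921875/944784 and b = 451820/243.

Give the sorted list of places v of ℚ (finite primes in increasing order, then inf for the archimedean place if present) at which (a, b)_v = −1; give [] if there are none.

Mod squares: a ≡ -42427, b ≡ 338865. Check v ∈ {∞, 2, 3, 5, 7, 11, 19, 29, 41}.
v=11: a=11^1·(≡3), b=11^0·(≡6) mod 11; (3|11)=+1, (6|11)=-1; (−1)^{1·0·5}·(+1)^0·(-1)^1 = -1.
v=41: a=41^2·(≡31), b=41^1·(≡3) mod 41; (31|41)=+1, (3|41)=-1; (−1)^{2·1·20}·(+1)^1·(-1)^2 = +1.
v=5: a=5^6·(≡2), b=5^1·(≡3) mod 5; (2|5)=-1, (3|5)=-1; (−1)^{6·1·2}·(-1)^1·(-1)^6 = -1.
v=19: a=19^3·(≡11), b=19^1·(≡2) mod 19; (11|19)=+1, (2|19)=-1; (−1)^{3·1·9}·(+1)^1·(-1)^3 = +1.
v=7: a=7^1·(≡4), b=7^0·(≡1) mod 7; (4|7)=+1, (1|7)=+1; (−1)^{1·0·3}·(+1)^0·(+1)^1 = +1.
v=3: a=3^-10·(≡2), b=3^-5·(≡2) mod 3; (2|3)=-1, (2|3)=-1; (−1)^{-10·-5·1}·(-1)^-5·(-1)^-10 = -1.
v=29: a=29^3·(≡4), b=29^1·(≡27) mod 29; (4|29)=+1, (27|29)=-1; (−1)^{3·1·14}·(+1)^1·(-1)^3 = -1.
v=∞: -42427 < 0 and 338865 > 0  ⇒  (a,b)_∞ = +1.
v=2: v_2(a)=-4, v_2(b)=2; units ≡ 5, 1 (mod 8); ε·ε+αω+βω = 0·0+-4·0+2·1 ≡ 0  ⇒  (a,b)_2 = +1.
Ram(-42427, 338865) = {3, 5, 11, 29}; no ℚ_3-point on the conic.

[3, 5, 11, 29]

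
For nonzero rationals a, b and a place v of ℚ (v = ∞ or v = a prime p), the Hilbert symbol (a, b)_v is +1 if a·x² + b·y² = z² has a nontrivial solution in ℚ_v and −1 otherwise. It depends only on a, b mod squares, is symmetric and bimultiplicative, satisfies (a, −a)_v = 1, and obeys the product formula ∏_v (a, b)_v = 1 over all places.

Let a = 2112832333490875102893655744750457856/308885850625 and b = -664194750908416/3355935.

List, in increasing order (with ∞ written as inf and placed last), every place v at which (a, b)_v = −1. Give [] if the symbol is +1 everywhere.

Mod squares: a ≡ 6754709, b ≡ -74657310. Check v ∈ {∞, 2, 3, 5, 7, 11, 13, 17, 19, 23, 29, 41, 43, 47}.
v=41: a=41^3·(≡30), b=41^1·(≡1) mod 41; (30|41)=-1, (1|41)=+1; (−1)^{3·1·20}·(-1)^1·(+1)^3 = -1.
v=13: a=13^1·(≡3), b=13^1·(≡9) mod 13; (3|13)=+1, (9|13)=+1; (−1)^{1·1·6}·(+1)^1·(+1)^1 = +1.
v=5: a=5^-4·(≡1), b=5^-1·(≡2) mod 5; (1|5)=+1, (2|5)=-1; (−1)^{-4·-1·2}·(+1)^-1·(-1)^-4 = +1.
v=43: a=43^-2·(≡9), b=43^-2·(≡35) mod 43; (9|43)=+1, (35|43)=+1; (−1)^{-2·-2·21}·(+1)^-2·(+1)^-2 = +1.
v=3: a=3^6·(≡2), b=3^-1·(≡1) mod 3; (2|3)=-1, (1|3)=+1; (−1)^{6·-1·1}·(-1)^-1·(+1)^6 = -1.
v=23: a=23^3·(≡17), b=23^1·(≡5) mod 23; (17|23)=-1, (5|23)=-1; (−1)^{3·1·11}·(-1)^1·(-1)^3 = -1.
v=19: a=19^7·(≡15), b=19^4·(≡6) mod 19; (15|19)=-1, (6|19)=+1; (−1)^{7·4·9}·(-1)^4·(+1)^7 = +1.
v=2: v_2(a)=10, v_2(b)=11; units ≡ 5, 1 (mod 8); ε·ε+αω+βω = 0·0+10·0+11·1 ≡ 1  ⇒  (a,b)_2 = -1.
v=17: a=17^2·(≡6), b=17^0·(≡16) mod 17; (6|17)=-1, (16|17)=+1; (−1)^{2·0·8}·(-1)^0·(+1)^2 = +1.
v=47: a=47^-2·(≡30), b=47^0·(≡42) mod 47; (30|47)=-1, (42|47)=+1; (−1)^{-2·0·23}·(-1)^0·(+1)^-2 = +1.
v=29: a=29^5·(≡22), b=29^1·(≡27) mod 29; (22|29)=+1, (27|29)=-1; (−1)^{5·1·14}·(+1)^1·(-1)^5 = -1.
v=∞: 6754709 > 0 and -74657310 < 0  ⇒  (a,b)_∞ = +1.
v=7: a=7^2·(≡3), b=7^1·(≡6) mod 7; (3|7)=-1, (6|7)=-1; (−1)^{2·1·3}·(-1)^1·(-1)^2 = -1.
v=11: a=11^-2·(≡5), b=11^-2·(≡5) mod 11; (5|11)=+1, (5|11)=+1; (−1)^{-2·-2·5}·(+1)^-2·(+1)^-2 = +1.
(6754709, -74657310 / ℚ) ramifies at {2, 3, 7, 23, 29, 41}: a division algebra.

[2, 3, 7, 23, 29, 41]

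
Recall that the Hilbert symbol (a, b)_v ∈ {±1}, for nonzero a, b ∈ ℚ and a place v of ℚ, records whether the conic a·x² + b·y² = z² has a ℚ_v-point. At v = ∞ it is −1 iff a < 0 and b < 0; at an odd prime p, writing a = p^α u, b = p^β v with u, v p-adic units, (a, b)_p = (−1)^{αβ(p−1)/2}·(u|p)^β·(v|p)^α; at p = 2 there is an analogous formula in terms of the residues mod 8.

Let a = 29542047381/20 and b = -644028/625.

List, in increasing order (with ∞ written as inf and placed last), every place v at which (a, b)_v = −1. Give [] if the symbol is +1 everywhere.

(a, b) ≡ (16412248545, -161007) mod (ℚ^×)²; places V = {2, 3, 5, 7, 11, 17, 19, 29, 37, 41, ∞}.
(a,b)_11: α=1, u≡6; β=1, v≡3 (mod 11); (6|11)=-1, (3|11)=+1; sign (−1)^1·-1^1·+1^1 = +1.
(a,b)_∞: sgn(16412248545)=+, sgn(-161007)=−, so +1.
(a,b)_37: α=1, u≡1; β=0, v≡20 (mod 37); (1|37)=+1, (20|37)=-1; sign (−1)^0·+1^0·-1^1 = -1.
(a,b)_41: α=1, u≡21; β=1, v≡20 (mod 41); (21|41)=+1, (20|41)=+1; sign (−1)^0·+1^1·+1^1 = +1.
(a,b)_29: α=1, u≡7; β=0, v≡22 (mod 29); (7|29)=+1, (22|29)=+1; sign (−1)^0·+1^0·+1^1 = +1.
(a,b)_5: α=-1, u≡4; β=-4, v≡2 (mod 5); (4|5)=+1, (2|5)=-1; sign (−1)^0·+1^-4·-1^-1 = -1.
(a,b)_3: α=3, u≡2; β=1, v≡1 (mod 3); (2|3)=-1, (1|3)=+1; sign (−1)^1·-1^1·+1^3 = +1.
(a,b)_7: α=1, u≡6; β=1, v≡2 (mod 7); (6|7)=-1, (2|7)=+1; sign (−1)^1·-1^1·+1^1 = +1.
(a,b)_2: α=-2, β=2; u≡1, v≡1 (mod 8); ε(u)ε(v)=0·0, αω(v)=-2·0, βω(u)=2·0; sum ≡ 0  ⇒  +1.
(a,b)_17: α=1, u≡7; β=1, v≡2 (mod 17); (7|17)=-1, (2|17)=+1; sign (−1)^0·-1^1·+1^1 = -1.
(a,b)_19: α=1, u≡5; β=0, v≡2 (mod 19); (5|19)=+1, (2|19)=-1; sign (−1)^0·+1^0·-1^1 = -1.
Ram(16412248545, -161007) = {5, 17, 19, 37}; no ℚ_5-point on the conic.

[5, 17, 19, 37]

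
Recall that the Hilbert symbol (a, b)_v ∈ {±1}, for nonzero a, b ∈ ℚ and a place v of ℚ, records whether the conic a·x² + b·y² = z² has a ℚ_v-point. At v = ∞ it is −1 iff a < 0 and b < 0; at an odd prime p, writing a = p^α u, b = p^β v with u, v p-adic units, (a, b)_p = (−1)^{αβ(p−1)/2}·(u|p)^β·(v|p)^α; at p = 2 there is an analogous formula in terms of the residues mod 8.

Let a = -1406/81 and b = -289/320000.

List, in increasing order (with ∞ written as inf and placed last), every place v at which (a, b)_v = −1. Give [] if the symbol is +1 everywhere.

[37, inf]

Mod squares: a ≡ -1406, b ≡ -2. Check v ∈ {∞, 2, 3, 5, 17, 19, 37}.
v=17: a=17^0·(≡3), b=17^2·(≡15) mod 17; (3|17)=-1, (15|17)=+1; (−1)^{0·2·8}·(-1)^2·(+1)^0 = +1.
v=19: a=19^1·(≡8), b=19^0·(≡17) mod 19; (8|19)=-1, (17|19)=+1; (−1)^{1·0·9}·(-1)^0·(+1)^1 = +1.
v=5: a=5^0·(≡4), b=5^-4·(≡3) mod 5; (4|5)=+1, (3|5)=-1; (−1)^{0·-4·2}·(+1)^-4·(-1)^0 = +1.
v=37: a=37^1·(≡21), b=37^0·(≡8) mod 37; (21|37)=+1, (8|37)=-1; (−1)^{1·0·18}·(+1)^0·(-1)^1 = -1.
v=∞: -1406 < 0 and -2 < 0  ⇒  (a,b)_∞ = -1.
v=2: v_2(a)=1, v_2(b)=-9; units ≡ 1, 7 (mod 8); ε·ε+αω+βω = 0·1+1·0+-9·0 ≡ 0  ⇒  (a,b)_2 = +1.
v=3: a=3^-4·(≡1), b=3^0·(≡1) mod 3; (1|3)=+1, (1|3)=+1; (−1)^{-4·0·1}·(+1)^0·(+1)^-4 = +1.
Ram(-1406, -2) = {37, ∞}; no ℚ_37-point on the conic.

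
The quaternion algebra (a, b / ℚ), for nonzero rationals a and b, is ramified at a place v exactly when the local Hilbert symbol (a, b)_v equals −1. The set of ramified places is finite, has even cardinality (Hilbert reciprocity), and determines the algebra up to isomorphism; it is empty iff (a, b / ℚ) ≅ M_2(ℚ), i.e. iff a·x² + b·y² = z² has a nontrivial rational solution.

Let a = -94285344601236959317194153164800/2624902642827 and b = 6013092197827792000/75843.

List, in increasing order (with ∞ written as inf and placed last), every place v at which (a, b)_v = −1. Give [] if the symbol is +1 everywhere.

(a, b) ≡ (-966, 14790) mod (ℚ^×)²; places V = {2, 3, 5, 7, 11, 17, 23, 29, 31, 37, 41, 53, ∞}.
(a,b)_41: α=2, u≡20; β=0, v≡14 (mod 41); (20|41)=+1, (14|41)=-1; sign (−1)^0·+1^0·-1^2 = +1.
(a,b)_5: α=2, u≡4; β=3, v≡2 (mod 5); (4|5)=+1, (2|5)=-1; sign (−1)^0·+1^3·-1^2 = +1.
(a,b)_3: α=-5, u≡2; β=-3, v≡1 (mod 3); (2|3)=-1, (1|3)=+1; sign (−1)^1·-1^-3·+1^-5 = +1.
(a,b)_2: α=15, β=7; u≡5, v≡3 (mod 8); ε(u)ε(v)=0·1, αω(v)=15·1, βω(u)=7·1; sum ≡ 0  ⇒  +1.
(a,b)_7: α=3, u≡2; β=2, v≡6 (mod 7); (2|7)=+1, (6|7)=-1; sign (−1)^0·+1^2·-1^3 = -1.
(a,b)_37: α=-2, u≡27; β=0, v≡26 (mod 37); (27|37)=+1, (26|37)=+1; sign (−1)^0·+1^0·+1^-2 = +1.
(a,b)_23: α=3, u≡16; β=2, v≡6 (mod 23); (16|23)=+1, (6|23)=+1; sign (−1)^0·+1^2·+1^3 = +1.
(a,b)_∞: sgn(-966)=−, sgn(14790)=+, so +1.
(a,b)_17: α=6, u≡6; β=3, v≡7 (mod 17); (6|17)=-1, (7|17)=-1; sign (−1)^0·-1^3·-1^6 = -1.
(a,b)_11: α=0, u≡2; β=2, v≡10 (mod 11); (2|11)=-1, (10|11)=-1; sign (−1)^0·-1^2·-1^0 = +1.
(a,b)_29: α=4, u≡20; β=3, v≡10 (mod 29); (20|29)=+1, (10|29)=-1; sign (−1)^0·+1^3·-1^4 = +1.
(a,b)_53: α=-4, u≡45; β=-2, v≡12 (mod 53); (45|53)=-1, (12|53)=-1; sign (−1)^0·-1^-2·-1^-4 = +1.
(a,b)_31: α=2, u≡11; β=0, v≡26 (mod 31); (11|31)=-1, (26|31)=-1; sign (−1)^0·-1^0·-1^2 = +1.
(-966, 14790 / ℚ) ramifies at {7, 17}: a division algebra.

[7, 17]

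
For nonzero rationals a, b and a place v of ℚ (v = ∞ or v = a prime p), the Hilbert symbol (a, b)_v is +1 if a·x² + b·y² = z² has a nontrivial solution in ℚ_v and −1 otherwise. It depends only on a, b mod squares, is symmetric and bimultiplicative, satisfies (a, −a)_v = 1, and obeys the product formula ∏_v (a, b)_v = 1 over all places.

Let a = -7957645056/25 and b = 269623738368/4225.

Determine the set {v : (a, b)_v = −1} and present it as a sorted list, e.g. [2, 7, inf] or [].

[17, 37]

Mod squares: a ≡ -11951, b ≡ 703. Check v ∈ {∞, 2, 3, 5, 13, 17, 19, 37}.
v=19: a=19^1·(≡6), b=19^1·(≡10) mod 19; (6|19)=+1, (10|19)=-1; (−1)^{1·1·9}·(+1)^1·(-1)^1 = +1.
v=2: v_2(a)=8, v_2(b)=14; units ≡ 1, 7 (mod 8); ε·ε+αω+βω = 0·1+8·0+14·0 ≡ 0  ⇒  (a,b)_2 = +1.
v=37: a=37^1·(≡9), b=37^1·(≡6) mod 37; (9|37)=+1, (6|37)=-1; (−1)^{1·1·18}·(+1)^1·(-1)^1 = -1.
v=∞: -11951 < 0 and 703 > 0  ⇒  (a,b)_∞ = +1.
v=3: a=3^2·(≡1), b=3^4·(≡1) mod 3; (1|3)=+1, (1|3)=+1; (−1)^{2·4·1}·(+1)^4·(+1)^2 = +1.
v=13: a=13^0·(≡10), b=13^-2·(≡3) mod 13; (10|13)=+1, (3|13)=+1; (−1)^{0·-2·6}·(+1)^-2·(+1)^0 = +1.
v=5: a=5^-2·(≡4), b=5^-2·(≡2) mod 5; (4|5)=+1, (2|5)=-1; (−1)^{-2·-2·2}·(+1)^-2·(-1)^-2 = +1.
v=17: a=17^3·(≡6), b=17^2·(≡5) mod 17; (6|17)=-1, (5|17)=-1; (−1)^{3·2·8}·(-1)^2·(-1)^3 = -1.
(-11951, 703 / ℚ) ramifies at {17, 37}: a division algebra.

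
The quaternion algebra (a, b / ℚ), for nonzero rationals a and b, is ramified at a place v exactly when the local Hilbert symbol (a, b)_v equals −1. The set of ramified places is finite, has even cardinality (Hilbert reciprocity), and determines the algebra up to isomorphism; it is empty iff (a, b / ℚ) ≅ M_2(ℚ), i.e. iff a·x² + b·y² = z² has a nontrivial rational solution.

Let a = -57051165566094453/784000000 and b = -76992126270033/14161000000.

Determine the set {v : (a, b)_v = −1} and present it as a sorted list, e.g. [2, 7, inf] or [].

[2, 3, 13, inf]

Mod squares: a ≡ -13, b ≡ -57. Check v ∈ {∞, 2, 3, 5, 7, 13, 17, 19, 23}.
v=17: a=17^0·(≡2), b=17^-2·(≡10) mod 17; (2|17)=+1, (10|17)=-1; (−1)^{0·-2·8}·(+1)^-2·(-1)^0 = +1.
v=3: a=3^2·(≡2), b=3^1·(≡2) mod 3; (2|3)=-1, (2|3)=-1; (−1)^{2·1·1}·(-1)^1·(-1)^2 = -1.
v=19: a=19^2·(≡6), b=19^1·(≡5) mod 19; (6|19)=+1, (5|19)=+1; (−1)^{2·1·9}·(+1)^1·(+1)^2 = +1.
v=23: a=23^4·(≡7), b=23^4·(≡18) mod 23; (7|23)=-1, (18|23)=+1; (−1)^{4·4·11}·(-1)^4·(+1)^4 = +1.
v=5: a=5^-6·(≡2), b=5^-6·(≡3) mod 5; (2|5)=-1, (3|5)=-1; (−1)^{-6·-6·2}·(-1)^-6·(-1)^-6 = +1.
v=2: v_2(a)=-10, v_2(b)=-6; units ≡ 3, 7 (mod 8); ε·ε+αω+βω = 1·1+-10·0+-6·1 ≡ 1  ⇒  (a,b)_2 = -1.
v=13: a=13^7·(≡4), b=13^6·(≡6) mod 13; (4|13)=+1, (6|13)=-1; (−1)^{7·6·6}·(+1)^6·(-1)^7 = -1.
v=7: a=7^-2·(≡1), b=7^-2·(≡6) mod 7; (1|7)=+1, (6|7)=-1; (−1)^{-2·-2·3}·(+1)^-2·(-1)^-2 = +1.
v=∞: -13 < 0 and -57 < 0  ⇒  (a,b)_∞ = -1.
Ram(-13, -57) = {2, 3, 13, ∞}; no ℚ_2-point on the conic.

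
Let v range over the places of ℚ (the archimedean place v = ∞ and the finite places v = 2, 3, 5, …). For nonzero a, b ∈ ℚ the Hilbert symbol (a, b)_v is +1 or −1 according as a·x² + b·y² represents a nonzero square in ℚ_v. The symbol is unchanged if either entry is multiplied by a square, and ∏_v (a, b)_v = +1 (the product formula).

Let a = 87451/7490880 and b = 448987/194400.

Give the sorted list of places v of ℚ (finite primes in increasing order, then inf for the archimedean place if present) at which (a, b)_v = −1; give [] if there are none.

Mod squares: a ≡ 455, b ≡ 1122. Check v ∈ {∞, 2, 3, 5, 7, 11, 13, 17, 31}.
v=2: v_2(a)=-6, v_2(b)=-5; units ≡ 7, 1 (mod 8); ε·ε+αω+βω = 1·0+-6·0+-5·0 ≡ 0  ⇒  (a,b)_2 = +1.
v=13: a=13^1·(≡12), b=13^0·(≡10) mod 13; (12|13)=+1, (10|13)=+1; (−1)^{1·0·6}·(+1)^0·(+1)^1 = +1.
v=31: a=31^2·(≡17), b=31^0·(≡17) mod 31; (17|31)=-1, (17|31)=-1; (−1)^{2·0·15}·(-1)^0·(-1)^2 = +1.
v=3: a=3^-4·(≡2), b=3^-5·(≡2) mod 3; (2|3)=-1, (2|3)=-1; (−1)^{-4·-5·1}·(-1)^-5·(-1)^-4 = -1.
v=7: a=7^1·(≡1), b=7^4·(≡4) mod 7; (1|7)=+1, (4|7)=+1; (−1)^{1·4·3}·(+1)^4·(+1)^1 = +1.
v=11: a=11^0·(≡1), b=11^1·(≡5) mod 11; (1|11)=+1, (5|11)=+1; (−1)^{0·1·5}·(+1)^1·(+1)^0 = +1.
v=∞: 455 > 0 and 1122 > 0  ⇒  (a,b)_∞ = +1.
v=17: a=17^-2·(≡13), b=17^1·(≡2) mod 17; (13|17)=+1, (2|17)=+1; (−1)^{-2·1·8}·(+1)^1·(+1)^-2 = +1.
v=5: a=5^-1·(≡1), b=5^-2·(≡2) mod 5; (1|5)=+1, (2|5)=-1; (−1)^{-1·-2·2}·(+1)^-2·(-1)^-1 = -1.
(455, 1122 / ℚ) ramifies at {3, 5}: a division algebra.

[3, 5]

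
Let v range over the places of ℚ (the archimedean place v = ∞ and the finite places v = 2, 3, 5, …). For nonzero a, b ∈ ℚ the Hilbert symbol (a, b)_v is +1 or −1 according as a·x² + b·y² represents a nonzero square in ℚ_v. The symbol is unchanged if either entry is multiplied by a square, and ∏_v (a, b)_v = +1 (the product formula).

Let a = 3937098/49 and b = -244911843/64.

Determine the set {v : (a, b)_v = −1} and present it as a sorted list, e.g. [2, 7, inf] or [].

[2, 11, 19, 37]

Mod squares: a ≡ 32538, b ≡ -3023603. Check v ∈ {∞, 2, 3, 7, 11, 17, 19, 23, 29, 37}.
v=19: a=19^0·(≡15), b=19^1·(≡5) mod 19; (15|19)=-1, (5|19)=+1; (−1)^{0·1·9}·(-1)^1·(+1)^0 = -1.
v=23: a=23^0·(≡9), b=23^1·(≡20) mod 23; (9|23)=+1, (20|23)=-1; (−1)^{0·1·11}·(+1)^1·(-1)^0 = +1.
v=∞: 32538 > 0 and -3023603 < 0  ⇒  (a,b)_∞ = +1.
v=29: a=29^1·(≡5), b=29^0·(≡5) mod 29; (5|29)=+1, (5|29)=+1; (−1)^{1·0·14}·(+1)^0·(+1)^1 = +1.
v=3: a=3^1·(≡1), b=3^4·(≡1) mod 3; (1|3)=+1, (1|3)=+1; (−1)^{1·4·1}·(+1)^4·(+1)^1 = +1.
v=2: v_2(a)=1, v_2(b)=-6; units ≡ 5, 5 (mod 8); ε·ε+αω+βω = 0·0+1·1+-6·1 ≡ 1  ⇒  (a,b)_2 = -1.
v=11: a=11^3·(≡2), b=11^1·(≡10) mod 11; (2|11)=-1, (10|11)=-1; (−1)^{3·1·5}·(-1)^1·(-1)^3 = -1.
v=37: a=37^0·(≡31), b=37^1·(≡5) mod 37; (31|37)=-1, (5|37)=-1; (−1)^{0·1·18}·(-1)^1·(-1)^0 = -1.
v=7: a=7^-2·(≡4), b=7^0·(≡6) mod 7; (4|7)=+1, (6|7)=-1; (−1)^{-2·0·3}·(+1)^0·(-1)^-2 = +1.
v=17: a=17^1·(≡7), b=17^1·(≡12) mod 17; (7|17)=-1, (12|17)=-1; (−1)^{1·1·8}·(-1)^1·(-1)^1 = +1.
|Ram(32538, -3023603)| = 4, even; anisotropic at {2, 11, 19, 37}.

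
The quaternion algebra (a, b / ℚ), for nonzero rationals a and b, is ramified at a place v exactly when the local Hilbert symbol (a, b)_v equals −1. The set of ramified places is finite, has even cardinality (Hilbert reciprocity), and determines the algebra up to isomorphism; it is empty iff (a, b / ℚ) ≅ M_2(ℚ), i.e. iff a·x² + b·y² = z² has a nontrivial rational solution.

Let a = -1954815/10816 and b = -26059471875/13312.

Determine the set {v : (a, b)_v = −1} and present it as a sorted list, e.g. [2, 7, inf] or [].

[3, 13, 41, inf]

(a, b) ≡ (-15, -82615) mod (ℚ^×)²; places V = {2, 3, 5, 13, 19, 31, 41, ∞}.
(a,b)_5: α=1, u≡2; β=5, v≡2 (mod 5); (2|5)=-1, (2|5)=-1; sign (−1)^0·-1^5·-1^1 = +1.
(a,b)_13: α=-2, u≡5; β=-1, v≡7 (mod 13); (5|13)=-1, (7|13)=-1; sign (−1)^0·-1^-1·-1^-2 = -1.
(a,b)_3: α=1, u≡1; β=8, v≡2 (mod 3); (1|3)=+1, (2|3)=-1; sign (−1)^0·+1^8·-1^1 = -1.
(a,b)_∞: sgn(-15)=−, sgn(-82615)=−, so -1.
(a,b)_31: α=0, u≡16; β=1, v≡16 (mod 31); (16|31)=+1, (16|31)=+1; sign (−1)^0·+1^1·+1^0 = +1.
(a,b)_41: α=0, u≡38; β=1, v≡12 (mod 41); (38|41)=-1, (12|41)=-1; sign (−1)^0·-1^1·-1^0 = -1.
(a,b)_2: α=-6, β=-10; u≡1, v≡1 (mod 8); ε(u)ε(v)=0·0, αω(v)=-6·0, βω(u)=-10·0; sum ≡ 0  ⇒  +1.
(a,b)_19: α=4, u≡16; β=0, v≡9 (mod 19); (16|19)=+1, (9|19)=+1; sign (−1)^0·+1^0·+1^4 = +1.
(-15, -82615 / ℚ) ramifies at {3, 13, 41, ∞}: a division algebra.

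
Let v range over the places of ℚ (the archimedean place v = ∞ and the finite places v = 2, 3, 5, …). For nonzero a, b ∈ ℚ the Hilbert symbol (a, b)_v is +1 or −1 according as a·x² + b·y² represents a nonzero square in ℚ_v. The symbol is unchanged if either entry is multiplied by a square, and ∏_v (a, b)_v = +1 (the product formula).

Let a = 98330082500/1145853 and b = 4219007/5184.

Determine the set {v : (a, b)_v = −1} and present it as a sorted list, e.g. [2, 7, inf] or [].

(a, b) ≡ (35061, 11687) mod (ℚ^×)²; places V = {2, 3, 5, 13, 17, 19, 29, 31, 37, ∞}.
(a,b)_∞: sgn(35061)=+, sgn(11687)=+, so +1.
(a,b)_2: α=2, β=-6; u≡5, v≡7 (mod 8); ε(u)ε(v)=0·1, αω(v)=2·0, βω(u)=-6·1; sum ≡ 0  ⇒  +1.
(a,b)_5: α=4, u≡4; β=0, v≡3 (mod 5); (4|5)=+1, (3|5)=-1; sign (−1)^0·+1^0·-1^4 = +1.
(a,b)_3: α=-3, u≡2; β=-4, v≡2 (mod 3); (2|3)=-1, (2|3)=-1; sign (−1)^0·-1^-4·-1^-3 = -1.
(a,b)_31: α=-1, u≡23; β=1, v≡1 (mod 31); (23|31)=-1, (1|31)=+1; sign (−1)^1·-1^1·+1^-1 = +1.
(a,b)_17: α=2, u≡6; β=0, v≡2 (mod 17); (6|17)=-1, (2|17)=+1; sign (−1)^0·-1^0·+1^2 = +1.
(a,b)_29: α=1, u≡6; β=1, v≡18 (mod 29); (6|29)=+1, (18|29)=-1; sign (−1)^0·+1^1·-1^1 = -1.
(a,b)_13: α=1, u≡5; β=1, v≡2 (mod 13); (5|13)=-1, (2|13)=-1; sign (−1)^0·-1^1·-1^1 = +1.
(a,b)_19: α=2, u≡1; β=2, v≡12 (mod 19); (1|19)=+1, (12|19)=-1; sign (−1)^0·+1^2·-1^2 = +1.
(a,b)_37: α=-2, u≡23; β=0, v≡2 (mod 37); (23|37)=-1, (2|37)=-1; sign (−1)^0·-1^0·-1^-2 = +1.
Ram(35061, 11687) = {3, 29}; no ℚ_3-point on the conic.

[3, 29]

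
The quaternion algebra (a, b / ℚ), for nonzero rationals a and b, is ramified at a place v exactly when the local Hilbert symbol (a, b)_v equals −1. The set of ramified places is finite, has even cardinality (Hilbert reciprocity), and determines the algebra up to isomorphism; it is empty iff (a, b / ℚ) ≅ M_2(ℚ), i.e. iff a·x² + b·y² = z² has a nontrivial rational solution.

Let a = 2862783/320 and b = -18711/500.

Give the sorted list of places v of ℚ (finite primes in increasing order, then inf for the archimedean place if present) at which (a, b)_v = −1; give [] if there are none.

[3, 5, 7, 11]

Mod squares: a ≡ 19635, b ≡ -1155. Check v ∈ {∞, 2, 3, 5, 7, 11, 17}.
v=2: v_2(a)=-6, v_2(b)=-2; units ≡ 3, 5 (mod 8); ε·ε+αω+βω = 1·0+-6·1+-2·1 ≡ 0  ⇒  (a,b)_2 = +1.
v=∞: 19635 > 0 and -1155 < 0  ⇒  (a,b)_∞ = +1.
v=5: a=5^-1·(≡2), b=5^-3·(≡1) mod 5; (2|5)=-1, (1|5)=+1; (−1)^{-1·-3·2}·(-1)^-3·(+1)^-1 = -1.
v=3: a=3^7·(≡2), b=3^5·(≡2) mod 3; (2|3)=-1, (2|3)=-1; (−1)^{7·5·1}·(-1)^5·(-1)^7 = -1.
v=11: a=11^1·(≡4), b=11^1·(≡3) mod 11; (4|11)=+1, (3|11)=+1; (−1)^{1·1·5}·(+1)^1·(+1)^1 = -1.
v=7: a=7^1·(≡3), b=7^1·(≡5) mod 7; (3|7)=-1, (5|7)=-1; (−1)^{1·1·3}·(-1)^1·(-1)^1 = -1.
v=17: a=17^1·(≡1), b=17^0·(≡13) mod 17; (1|17)=+1, (13|17)=+1; (−1)^{1·0·8}·(+1)^0·(+1)^1 = +1.
Ram(19635, -1155) = {3, 5, 7, 11}; no ℚ_3-point on the conic.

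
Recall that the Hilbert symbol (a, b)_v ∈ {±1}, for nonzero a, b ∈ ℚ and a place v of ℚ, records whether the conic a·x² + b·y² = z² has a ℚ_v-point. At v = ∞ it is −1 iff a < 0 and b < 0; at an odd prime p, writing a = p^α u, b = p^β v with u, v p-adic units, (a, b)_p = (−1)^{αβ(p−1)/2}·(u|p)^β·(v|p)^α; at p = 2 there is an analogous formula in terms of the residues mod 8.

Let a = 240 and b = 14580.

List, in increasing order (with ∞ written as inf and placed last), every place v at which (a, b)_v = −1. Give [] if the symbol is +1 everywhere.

[3, 5]

(a, b) ≡ (15, 5) mod (ℚ^×)²; places V = {2, 3, 5, ∞}.
(a,b)_3: α=1, u≡2; β=6, v≡2 (mod 3); (2|3)=-1, (2|3)=-1; sign (−1)^0·-1^6·-1^1 = -1.
(a,b)_2: α=4, β=2; u≡7, v≡5 (mod 8); ε(u)ε(v)=1·0, αω(v)=4·1, βω(u)=2·0; sum ≡ 0  ⇒  +1.
(a,b)_5: α=1, u≡3; β=1, v≡1 (mod 5); (3|5)=-1, (1|5)=+1; sign (−1)^0·-1^1·+1^1 = -1.
(a,b)_∞: sgn(15)=+, sgn(5)=+, so +1.
Ram(15, 5) = {3, 5}; no ℚ_3-point on the conic.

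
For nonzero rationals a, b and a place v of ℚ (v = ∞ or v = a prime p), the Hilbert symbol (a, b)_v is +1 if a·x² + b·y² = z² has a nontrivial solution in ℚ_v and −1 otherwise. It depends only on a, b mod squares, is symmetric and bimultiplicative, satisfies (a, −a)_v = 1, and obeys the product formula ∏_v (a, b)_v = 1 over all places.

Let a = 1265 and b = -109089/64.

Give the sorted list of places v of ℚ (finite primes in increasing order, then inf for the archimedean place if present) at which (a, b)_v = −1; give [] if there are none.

(a, b) ≡ (1265, -12121) mod (ℚ^×)²; places V = {2, 3, 5, 11, 17, 23, 31, ∞}.
(a,b)_∞: sgn(1265)=+, sgn(-12121)=−, so +1.
(a,b)_5: α=1, u≡3; β=0, v≡4 (mod 5); (3|5)=-1, (4|5)=+1; sign (−1)^0·-1^0·+1^1 = +1.
(a,b)_2: α=0, β=-6; u≡1, v≡7 (mod 8); ε(u)ε(v)=0·1, αω(v)=0·0, βω(u)=-6·0; sum ≡ 0  ⇒  +1.
(a,b)_17: α=0, u≡7; β=1, v≡2 (mod 17); (7|17)=-1, (2|17)=+1; sign (−1)^0·-1^1·+1^0 = -1.
(a,b)_31: α=0, u≡25; β=1, v≡23 (mod 31); (25|31)=+1, (23|31)=-1; sign (−1)^0·+1^1·-1^0 = +1.
(a,b)_3: α=0, u≡2; β=2, v≡2 (mod 3); (2|3)=-1, (2|3)=-1; sign (−1)^0·-1^2·-1^0 = +1.
(a,b)_23: α=1, u≡9; β=1, v≡1 (mod 23); (9|23)=+1, (1|23)=+1; sign (−1)^1·+1^1·+1^1 = -1.
(a,b)_11: α=1, u≡5; β=0, v≡1 (mod 11); (5|11)=+1, (1|11)=+1; sign (−1)^0·+1^0·+1^1 = +1.
Ram(1265, -12121) = {17, 23}; no ℚ_17-point on the conic.

[17, 23]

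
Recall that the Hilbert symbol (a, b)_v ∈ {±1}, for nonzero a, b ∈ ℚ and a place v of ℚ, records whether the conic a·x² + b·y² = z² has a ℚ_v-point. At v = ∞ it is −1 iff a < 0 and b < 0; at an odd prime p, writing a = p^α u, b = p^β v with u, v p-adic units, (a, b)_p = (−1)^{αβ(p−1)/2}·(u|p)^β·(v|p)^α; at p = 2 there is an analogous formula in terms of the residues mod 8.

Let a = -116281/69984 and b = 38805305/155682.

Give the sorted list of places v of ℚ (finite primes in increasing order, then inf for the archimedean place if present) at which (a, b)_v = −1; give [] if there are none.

[2, 17]

Mod squares: a ≡ -6, b ≡ 13090. Check v ∈ {∞, 2, 3, 5, 7, 11, 17, 31}.
v=3: a=3^-7·(≡1), b=3^-4·(≡1) mod 3; (1|3)=+1, (1|3)=+1; (−1)^{-7·-4·1}·(+1)^-4·(+1)^-7 = +1.
v=∞: -6 < 0 and 13090 > 0  ⇒  (a,b)_∞ = +1.
v=7: a=7^0·(≡2), b=7^3·(≡4) mod 7; (2|7)=+1, (4|7)=+1; (−1)^{0·3·3}·(+1)^3·(+1)^0 = +1.
v=31: a=31^2·(≡2), b=31^-2·(≡9) mod 31; (2|31)=+1, (9|31)=+1; (−1)^{2·-2·15}·(+1)^-2·(+1)^2 = +1.
v=17: a=17^0·(≡7), b=17^1·(≡11) mod 17; (7|17)=-1, (11|17)=-1; (−1)^{0·1·8}·(-1)^1·(-1)^0 = -1.
v=2: v_2(a)=-5, v_2(b)=-1; units ≡ 5, 1 (mod 8); ε·ε+αω+βω = 0·0+-5·0+-1·1 ≡ 1  ⇒  (a,b)_2 = -1.
v=11: a=11^2·(≡9), b=11^3·(≡6) mod 11; (9|11)=+1, (6|11)=-1; (−1)^{2·3·5}·(+1)^3·(-1)^2 = +1.
v=5: a=5^0·(≡1), b=5^1·(≡3) mod 5; (1|5)=+1, (3|5)=-1; (−1)^{0·1·2}·(+1)^1·(-1)^0 = +1.
Ram(-6, 13090) = {2, 17}; no ℚ_2-point on the conic.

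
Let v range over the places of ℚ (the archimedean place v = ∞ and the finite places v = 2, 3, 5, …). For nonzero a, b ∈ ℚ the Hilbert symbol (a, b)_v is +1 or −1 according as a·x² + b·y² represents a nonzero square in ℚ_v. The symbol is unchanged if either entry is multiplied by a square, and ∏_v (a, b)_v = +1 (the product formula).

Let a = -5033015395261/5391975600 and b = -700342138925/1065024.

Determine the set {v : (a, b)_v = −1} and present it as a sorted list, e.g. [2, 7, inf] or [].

[7, 13, 17, 19, 31, inf]

(a, b) ≡ (-1176791, -2717) mod (ℚ^×)²; places V = {2, 3, 5, 7, 11, 13, 17, 19, 29, 31, 41, 43, ∞}.
(a,b)_17: α=1, u≡16; β=0, v≡12 (mod 17); (16|17)=+1, (12|17)=-1; sign (−1)^0·+1^0·-1^1 = -1.
(a,b)_7: α=1, u≡3; β=0, v≡6 (mod 7); (3|7)=-1, (6|7)=-1; sign (−1)^0·-1^0·-1^1 = -1.
(a,b)_29: α=1, u≡14; β=0, v≡13 (mod 29); (14|29)=-1, (13|29)=+1; sign (−1)^0·-1^0·+1^1 = +1.
(a,b)_13: α=0, u≡11; β=5, v≡3 (mod 13); (11|13)=-1, (3|13)=+1; sign (−1)^0·-1^5·+1^0 = -1.
(a,b)_11: α=-1, u≡9; β=1, v≡10 (mod 11); (9|11)=+1, (10|11)=-1; sign (−1)^1·+1^1·-1^-1 = +1.
(a,b)_31: α=1, u≡25; β=0, v≡15 (mod 31); (25|31)=+1, (15|31)=-1; sign (−1)^0·+1^0·-1^1 = -1.
(a,b)_43: α=0, u≡7; β=-2, v≡6 (mod 43); (7|43)=-1, (6|43)=+1; sign (−1)^0·-1^-2·+1^0 = +1.
(a,b)_5: α=-2, u≡1; β=2, v≡2 (mod 5); (1|5)=+1, (2|5)=-1; sign (−1)^0·+1^2·-1^-2 = +1.
(a,b)_3: α=-6, u≡1; β=-2, v≡1 (mod 3); (1|3)=+1, (1|3)=+1; sign (−1)^0·+1^-2·+1^-6 = +1.
(a,b)_∞: sgn(-1176791)=−, sgn(-2717)=−, so -1.
(a,b)_41: α=-2, u≡40; β=0, v≡28 (mod 41); (40|41)=+1, (28|41)=-1; sign (−1)^0·+1^0·-1^-2 = +1.
(a,b)_19: α=6, u≡3; β=3, v≡6 (mod 19); (3|19)=-1, (6|19)=+1; sign (−1)^0·-1^3·+1^6 = -1.
(a,b)_2: α=-4, β=-6; u≡1, v≡3 (mod 8); ε(u)ε(v)=0·1, αω(v)=-4·1, βω(u)=-6·0; sum ≡ 0  ⇒  +1.
|Ram(-1176791, -2717)| = 6, even; anisotropic at {7, 13, 17, 19, 31, ∞}.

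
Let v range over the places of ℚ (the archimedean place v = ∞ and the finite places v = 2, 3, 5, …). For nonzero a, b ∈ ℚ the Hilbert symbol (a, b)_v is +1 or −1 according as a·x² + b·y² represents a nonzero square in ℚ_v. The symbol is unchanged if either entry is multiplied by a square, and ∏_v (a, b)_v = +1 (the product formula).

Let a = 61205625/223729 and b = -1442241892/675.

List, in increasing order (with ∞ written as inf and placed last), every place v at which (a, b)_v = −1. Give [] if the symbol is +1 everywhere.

[13, 19]

(a, b) ≡ (1209, -22971) mod (ℚ^×)²; places V = {2, 3, 5, 7, 11, 13, 19, 31, 43, ∞}.
(a,b)_13: α=1, u≡7; β=1, v≡9 (mod 13); (7|13)=-1, (9|13)=+1; sign (−1)^0·-1^1·+1^1 = -1.
(a,b)_3: α=5, u≡1; β=-3, v≡2 (mod 3); (1|3)=+1, (2|3)=-1; sign (−1)^1·+1^-3·-1^5 = +1.
(a,b)_2: α=0, β=2; u≡1, v≡5 (mod 8); ε(u)ε(v)=0·0, αω(v)=0·1, βω(u)=2·0; sum ≡ 0  ⇒  +1.
(a,b)_43: α=-2, u≡2; β=0, v≡7 (mod 43); (2|43)=-1, (7|43)=-1; sign (−1)^0·-1^0·-1^-2 = +1.
(a,b)_∞: sgn(1209)=+, sgn(-22971)=−, so +1.
(a,b)_19: α=0, u≡8; β=1, v≡4 (mod 19); (8|19)=-1, (4|19)=+1; sign (−1)^0·-1^1·+1^0 = -1.
(a,b)_5: α=4, u≡1; β=-2, v≡4 (mod 5); (1|5)=+1, (4|5)=+1; sign (−1)^0·+1^-2·+1^4 = +1.
(a,b)_11: α=-2, u≡8; β=0, v≡2 (mod 11); (8|11)=-1, (2|11)=-1; sign (−1)^0·-1^0·-1^-2 = +1.
(a,b)_31: α=1, u≡8; β=3, v≡3 (mod 31); (8|31)=+1, (3|31)=-1; sign (−1)^1·+1^3·-1^1 = +1.
(a,b)_7: α=0, u≡6; β=2, v≡5 (mod 7); (6|7)=-1, (5|7)=-1; sign (−1)^0·-1^2·-1^0 = +1.
Ram(1209, -22971) = {13, 19}; no ℚ_13-point on the conic.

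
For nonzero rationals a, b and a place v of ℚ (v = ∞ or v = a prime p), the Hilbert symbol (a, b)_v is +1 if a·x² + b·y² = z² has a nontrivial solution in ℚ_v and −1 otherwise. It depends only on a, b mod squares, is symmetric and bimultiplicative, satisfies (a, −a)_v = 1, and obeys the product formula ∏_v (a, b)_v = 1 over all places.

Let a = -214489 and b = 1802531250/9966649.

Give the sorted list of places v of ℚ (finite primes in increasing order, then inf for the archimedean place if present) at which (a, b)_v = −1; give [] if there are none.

(a, b) ≡ (-214489, 12818) mod (ℚ^×)²; places V = {2, 3, 5, 7, 11, 13, 17, 29, 31, 37, 41, ∞}.
(a,b)_31: α=1, u≡25; β=0, v≡24 (mod 31); (25|31)=+1, (24|31)=-1; sign (−1)^0·+1^0·-1^1 = -1.
(a,b)_37: α=1, u≡12; β=0, v≡11 (mod 37); (12|37)=+1, (11|37)=+1; sign (−1)^0·+1^0·+1^1 = +1.
(a,b)_41: α=0, u≡23; β=-2, v≡3 (mod 41); (23|41)=+1, (3|41)=-1; sign (−1)^0·+1^-2·-1^0 = +1.
(a,b)_17: α=1, u≡14; β=1, v≡5 (mod 17); (14|17)=-1, (5|17)=-1; sign (−1)^0·-1^1·-1^1 = +1.
(a,b)_7: α=0, u≡5; β=-2, v≡1 (mod 7); (5|7)=-1, (1|7)=+1; sign (−1)^0·-1^-2·+1^0 = +1.
(a,b)_3: α=0, u≡2; β=2, v≡2 (mod 3); (2|3)=-1, (2|3)=-1; sign (−1)^0·-1^2·-1^0 = +1.
(a,b)_29: α=0, u≡24; β=1, v≡9 (mod 29); (24|29)=+1, (9|29)=+1; sign (−1)^0·+1^1·+1^0 = +1.
(a,b)_13: α=0, u≡11; β=1, v≡11 (mod 13); (11|13)=-1, (11|13)=-1; sign (−1)^0·-1^1·-1^0 = -1.
(a,b)_5: α=0, u≡1; β=6, v≡3 (mod 5); (1|5)=+1, (3|5)=-1; sign (−1)^0·+1^6·-1^0 = +1.
(a,b)_∞: sgn(-214489)=−, sgn(12818)=+, so +1.
(a,b)_2: α=0, β=1; u≡7, v≡1 (mod 8); ε(u)ε(v)=1·0, αω(v)=0·0, βω(u)=1·0; sum ≡ 0  ⇒  +1.
(a,b)_11: α=1, u≡4; β=-2, v≡3 (mod 11); (4|11)=+1, (3|11)=+1; sign (−1)^0·+1^-2·+1^1 = +1.
(-214489, 12818 / ℚ) ramifies at {13, 31}: a division algebra.

[13, 31]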